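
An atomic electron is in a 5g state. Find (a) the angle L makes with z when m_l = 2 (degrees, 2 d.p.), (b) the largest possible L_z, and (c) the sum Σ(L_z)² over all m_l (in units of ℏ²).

The 5g subshell has l = 4.
For m_l = 2: cos θ = 2/√20, θ ≈ 63.43°.
L_z,max = lℏ = 4ℏ.
Σ m_l² = 60, so Σ(L_z)² = 60 ℏ².

θ(m_l=2) ≈ 63.43°; L_z,max = 4ℏ; Σ(L_z)² = 60 ℏ²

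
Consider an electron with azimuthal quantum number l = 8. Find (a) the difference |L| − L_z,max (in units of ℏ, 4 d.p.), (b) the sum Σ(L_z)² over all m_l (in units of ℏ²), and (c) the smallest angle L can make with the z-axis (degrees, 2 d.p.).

|L|−L_z,max ≈ 0.4853ℏ; Σ(L_z)² = 408 ℏ²; θ_min ≈ 19.47°

|L| − L_z,max = (6√2 − 8)ℏ ≈ 0.4853ℏ.
Σ m_l² = 408, so Σ(L_z)² = 408 ℏ².
cos θ_min = 8/√72, so θ_min ≈ 19.47°.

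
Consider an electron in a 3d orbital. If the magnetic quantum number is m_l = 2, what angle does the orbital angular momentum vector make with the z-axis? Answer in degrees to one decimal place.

3d means n = 3, l = 2.
|L| = ℏ√(l(l+1)) = √6 ℏ.
L_z = m_l ℏ = 2ℏ.
cos θ = L_z/|L| = 2/√6, so θ ≈ 35.3°.

θ ≈ 35.3°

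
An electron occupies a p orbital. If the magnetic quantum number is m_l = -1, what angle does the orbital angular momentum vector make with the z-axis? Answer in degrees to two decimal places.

A p state has l = 1.
|L|² = l(l+1)ℏ² = 2ℏ², so |L| = √2 ℏ.
L_z = m_l ℏ = −1ℏ.
cos θ = L_z/|L| = -1/√2, so θ ≈ 135.00°.

θ ≈ 135.00°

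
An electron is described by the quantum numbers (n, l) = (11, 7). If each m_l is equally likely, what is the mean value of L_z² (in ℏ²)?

⟨L_z²⟩ = 18.67 ℏ²

m_l runs from −7 to 7, i.e. {-7, -6, -5, -4, -3, -2, -1, 0, 1, 2, 3, 4, 5, 6, 7}.
Average of L_z² over 15 states: 280/15 ℏ² = 18.67 ℏ².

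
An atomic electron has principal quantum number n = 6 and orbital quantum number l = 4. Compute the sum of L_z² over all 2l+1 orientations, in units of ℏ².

m_l ∈ {-4, -3, -2, -1, 0, 1, 2, 3, 4}.
Σ m_l² = l(l+1)(2l+1)/3 = 4·5·9/3 = 60.

Σ(L_z)² = 60 ℏ²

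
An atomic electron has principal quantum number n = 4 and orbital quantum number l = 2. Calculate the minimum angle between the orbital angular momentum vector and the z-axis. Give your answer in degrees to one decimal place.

θ_min ≈ 35.3°

|L| = √(l(l+1)) ℏ = √6 ℏ.
The smallest angle corresponds to the largest L_z, i.e. m_l = l = 2, giving L_z = 2ℏ.
cos θ_min = 2/√6, so θ_min ≈ 35.3°.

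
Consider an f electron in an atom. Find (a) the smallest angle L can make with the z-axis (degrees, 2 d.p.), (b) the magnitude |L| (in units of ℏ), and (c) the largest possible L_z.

An f state has l = 3.
cos θ_min = 3/√12, so θ_min ≈ 30.00°.
|L| = ℏ√(3·4) = 2√3 ℏ ≈ 3.464ℏ.
L_z,max = lℏ = 3ℏ.

θ_min ≈ 30.00°; |L| = 2√3 ℏ ≈ 3.464ℏ; L_z,max = 3ℏ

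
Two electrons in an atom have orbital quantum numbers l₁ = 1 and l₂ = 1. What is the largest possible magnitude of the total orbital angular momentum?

|L_tot|_max = √6 ℏ ≈ 2.449ℏ

The total orbital quantum number L ranges from |l₁ − l₂| to l₁ + l₂ in integer steps.
Allowed values: L = 0, 1, 2.
The largest magnitude corresponds to L = 2: |L_tot| = ℏ√(2·3) = √6 ℏ.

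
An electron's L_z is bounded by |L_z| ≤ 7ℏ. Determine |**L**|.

Since max m_l = l, l = 7.
Then |L| = ℏ√(7·8) = 2√14 ℏ.

|L| = 2√14 ℏ ≈ 7.483ℏ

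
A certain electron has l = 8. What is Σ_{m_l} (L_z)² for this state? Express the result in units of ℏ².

m_l runs from −8 to 8, i.e. {-8, -7, -6, -5, -4, -3, -2, -1, 0, 1, 2, 3, 4, 5, 6, 7, 8}.
Summing m² from −8 to 8: Σ m_l² = 408.

Σ(L_z)² = 408 ℏ²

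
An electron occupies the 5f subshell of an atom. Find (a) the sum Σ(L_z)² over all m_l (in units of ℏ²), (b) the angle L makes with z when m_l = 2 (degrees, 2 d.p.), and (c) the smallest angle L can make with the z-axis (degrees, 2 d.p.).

The 5f subshell has l = 3.
Σ m_l² = 28, so Σ(L_z)² = 28 ℏ².
For m_l = 2: cos θ = 2/√12, θ ≈ 54.74°.
cos θ_min = 3/√12, so θ_min ≈ 30.00°.

Σ(L_z)² = 28 ℏ²; θ(m_l=2) ≈ 54.74°; θ_min ≈ 30.00°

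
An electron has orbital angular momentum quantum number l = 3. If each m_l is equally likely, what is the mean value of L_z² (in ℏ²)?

⟨L_z²⟩ = 4 ℏ²

The allowed m_l values are -3, -2, -1, 0, 1, 2, 3.
⟨L_z²⟩ = ℏ²·l(l+1)/3 = 4ℏ².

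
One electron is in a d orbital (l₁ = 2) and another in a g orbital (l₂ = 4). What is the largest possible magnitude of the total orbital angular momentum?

|L_tot|_max = √42 ℏ ≈ 6.481ℏ

By the triangle rule, |l₁ − l₂| ≤ L ≤ l₁ + l₂.
So L can be 2, 3, 4, 5, 6.
The largest magnitude corresponds to L = 6: |L_tot| = ℏ√(6·7) = √42 ℏ.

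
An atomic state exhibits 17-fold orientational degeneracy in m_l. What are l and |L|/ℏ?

l = 8, |L| = 6√2 ℏ ≈ 8.485ℏ

2l + 1 = 17 ⇒ l = 8.
Then |L| = √(l(l+1)) ℏ = 6√2 ℏ.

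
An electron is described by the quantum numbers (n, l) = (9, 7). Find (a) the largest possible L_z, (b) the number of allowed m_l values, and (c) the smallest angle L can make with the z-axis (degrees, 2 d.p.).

L_z,max = lℏ = 7ℏ.
There are 2l+1 = 15 values of m_l.
cos θ_min = 7/√56, so θ_min ≈ 20.70°.

L_z,max = 7ℏ; 15 values; θ_min ≈ 20.70°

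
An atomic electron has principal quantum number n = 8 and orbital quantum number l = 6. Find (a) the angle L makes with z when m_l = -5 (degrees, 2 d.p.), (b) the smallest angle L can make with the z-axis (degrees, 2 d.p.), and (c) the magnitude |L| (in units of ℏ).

θ(m_l=-5) ≈ 140.49°; θ_min ≈ 22.21°; |L| = √42 ℏ ≈ 6.481ℏ

For m_l = -5: cos θ = -5/√42, θ ≈ 140.49°.
cos θ_min = 6/√42, so θ_min ≈ 22.21°.
|L| = ℏ√(6·7) = √42 ℏ ≈ 6.481ℏ.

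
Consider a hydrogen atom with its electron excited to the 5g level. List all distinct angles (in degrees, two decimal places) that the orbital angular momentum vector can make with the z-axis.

The 5g level has l = 4.
|L| = √(l(l+1)) ℏ = 2√5 ℏ.
cos θ = m_l/√20 for each m_l ∈ {-4, -3, -2, -1, 0, 1, 2, 3, 4}.

θ ∈ {26.57°, 47.87°, 63.43°, 77.08°, 90.00°, 102.92°, 116.57°, 132.13°, 153.43°}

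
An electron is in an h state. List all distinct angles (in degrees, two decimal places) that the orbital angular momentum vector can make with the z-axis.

θ ∈ {24.09°, 43.09°, 56.79°, 68.58°, 79.48°, 90.00°, 100.52°, 111.42°, 123.21°, 136.91°, 155.91°}

For an h orbital, l = 5.
|L|² = l(l+1)ℏ² = 30ℏ², so |L| = √30 ℏ.
cos θ = m_l/√30 for each m_l ∈ {-5, -4, -3, -2, -1, 0, 1, 2, 3, 4, 5}.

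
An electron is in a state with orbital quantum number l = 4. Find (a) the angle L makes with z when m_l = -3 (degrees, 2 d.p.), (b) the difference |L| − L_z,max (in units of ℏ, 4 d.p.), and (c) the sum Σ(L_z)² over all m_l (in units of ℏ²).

For m_l = -3: cos θ = -3/√20, θ ≈ 132.13°.
|L| − L_z,max = (2√5 − 4)ℏ ≈ 0.4721ℏ.
Σ m_l² = 60, so Σ(L_z)² = 60 ℏ².

θ(m_l=-3) ≈ 132.13°; |L|−L_z,max ≈ 0.4721ℏ; Σ(L_z)² = 60 ℏ²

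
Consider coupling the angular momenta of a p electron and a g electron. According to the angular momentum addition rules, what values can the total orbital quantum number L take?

L = 3, 4, 5

By the triangle rule, |l₁ − l₂| ≤ L ≤ l₁ + l₂.
Allowed values: L = 3, 4, 5.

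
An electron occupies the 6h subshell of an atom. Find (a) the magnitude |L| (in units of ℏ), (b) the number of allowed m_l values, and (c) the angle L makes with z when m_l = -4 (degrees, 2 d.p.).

6h means n = 6, l = 5.
|L| = ℏ√(5·6) = √30 ℏ ≈ 5.477ℏ.
There are 2l+1 = 11 values of m_l.
For m_l = -4: cos θ = -4/√30, θ ≈ 136.91°.

|L| = √30 ℏ ≈ 5.477ℏ; 11 values; θ(m_l=-4) ≈ 136.91°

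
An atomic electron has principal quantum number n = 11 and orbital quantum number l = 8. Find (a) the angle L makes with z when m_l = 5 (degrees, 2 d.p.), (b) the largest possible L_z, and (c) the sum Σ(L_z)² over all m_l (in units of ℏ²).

For m_l = 5: cos θ = 5/√72, θ ≈ 53.90°.
L_z,max = lℏ = 8ℏ.
Σ m_l² = 408, so Σ(L_z)² = 408 ℏ².

θ(m_l=5) ≈ 53.90°; L_z,max = 8ℏ; Σ(L_z)² = 408 ℏ²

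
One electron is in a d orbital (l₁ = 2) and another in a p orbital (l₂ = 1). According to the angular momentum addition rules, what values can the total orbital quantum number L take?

The total orbital quantum number L ranges from |l₁ − l₂| to l₁ + l₂ in integer steps.
L ∈ {1, 2, 3}.

L = 1, 2, 3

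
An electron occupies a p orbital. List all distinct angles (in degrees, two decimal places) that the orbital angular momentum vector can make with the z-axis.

A p state has l = 1.
|L| = ℏ√(l(l+1)) = √2 ℏ.
cos θ = m_l/√2 for each m_l ∈ {-1, 0, 1}.

θ ∈ {45.00°, 90.00°, 135.00°}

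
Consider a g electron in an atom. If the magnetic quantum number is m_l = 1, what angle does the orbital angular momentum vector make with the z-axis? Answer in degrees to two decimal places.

A g state has l = 4.
|L|² = l(l+1)ℏ² = 20ℏ², so |L| = 2√5 ℏ.
L_z = m_l ℏ = 1ℏ.
cos θ = L_z/|L| = 1/√20, so θ ≈ 77.08°.

θ ≈ 77.08°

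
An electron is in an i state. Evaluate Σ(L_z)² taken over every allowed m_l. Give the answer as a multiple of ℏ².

Σ(L_z)² = 182 ℏ²

An i state has l = 6.
The allowed m_l values are -6, -5, -4, -3, -2, -1, 0, 1, 2, 3, 4, 5, 6.
Σ m_l² = 2·(1 + 4 + 9 + 16 + 25 + 36) = 182.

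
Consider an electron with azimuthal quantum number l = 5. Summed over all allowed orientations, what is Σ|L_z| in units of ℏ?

m_l runs from −5 to 5, i.e. {-5, -4, -3, -2, -1, 0, 1, 2, 3, 4, 5}.
Σ|m_l| = l(l+1) = 30.

Σ|L_z| = 30 ℏ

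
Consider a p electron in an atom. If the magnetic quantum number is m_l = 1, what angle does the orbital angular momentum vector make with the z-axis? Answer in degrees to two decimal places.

For a p orbital, l = 1.
|L| = √(l(l+1)) ℏ = √2 ℏ.
L_z = m_l ℏ = 1ℏ.
cos θ = L_z/|L| = 1/√2, so θ ≈ 45.00°.

θ ≈ 45.00°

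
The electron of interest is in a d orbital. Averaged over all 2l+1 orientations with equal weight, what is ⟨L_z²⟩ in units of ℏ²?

For a d orbital, l = 2.
The allowed m_l values are -2, -1, 0, 1, 2.
⟨L_z²⟩ = ℏ²·l(l+1)/3 = 2ℏ².

⟨L_z²⟩ = 2 ℏ²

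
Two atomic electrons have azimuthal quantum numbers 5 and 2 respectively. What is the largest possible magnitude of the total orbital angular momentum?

By the triangle rule, |l₁ − l₂| ≤ L ≤ l₁ + l₂.
L ∈ {3, 4, 5, 6, 7}.
The largest magnitude corresponds to L = 7: |L_tot| = ℏ√(7·8) = 2√14 ℏ.

|L_tot|_max = 2√14 ℏ ≈ 7.483ℏ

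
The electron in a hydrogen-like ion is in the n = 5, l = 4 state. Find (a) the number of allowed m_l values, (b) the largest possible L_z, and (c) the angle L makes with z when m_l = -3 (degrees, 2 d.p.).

There are 2l+1 = 9 values of m_l.
L_z,max = lℏ = 4ℏ.
For m_l = -3: cos θ = -3/√20, θ ≈ 132.13°.

9 values; L_z,max = 4ℏ; θ(m_l=-3) ≈ 132.13°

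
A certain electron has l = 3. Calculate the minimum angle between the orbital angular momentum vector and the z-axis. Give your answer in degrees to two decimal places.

|L| = ℏ√(l(l+1)) = 2√3 ℏ.
The smallest angle corresponds to the largest L_z, i.e. m_l = l = 3, giving L_z = 3ℏ.
cos θ_min = 3/√12, so θ_min ≈ 30.00°.

θ_min ≈ 30.00°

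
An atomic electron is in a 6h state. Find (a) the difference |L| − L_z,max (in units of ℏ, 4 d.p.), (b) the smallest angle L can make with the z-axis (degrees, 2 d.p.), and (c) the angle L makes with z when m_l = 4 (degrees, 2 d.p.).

|L|−L_z,max ≈ 0.4772ℏ; θ_min ≈ 24.09°; θ(m_l=4) ≈ 43.09°

The 6h subshell has l = 5.
|L| − L_z,max = (√30 − 5)ℏ ≈ 0.4772ℏ.
cos θ_min = 5/√30, so θ_min ≈ 24.09°.
For m_l = 4: cos θ = 4/√30, θ ≈ 43.09°.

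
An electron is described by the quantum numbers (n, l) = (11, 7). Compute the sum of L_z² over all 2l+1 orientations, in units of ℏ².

m_l ∈ {-7, -6, -5, -4, -3, -2, -1, 0, 1, 2, 3, 4, 5, 6, 7}.
Σ m_l² = 2·(1 + 4 + 9 + 16 + 25 + 36 + 49) = 280.

Σ(L_z)² = 280 ℏ²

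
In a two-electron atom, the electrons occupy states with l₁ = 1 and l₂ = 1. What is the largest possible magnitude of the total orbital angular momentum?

|L_tot|_max = √6 ℏ ≈ 2.449ℏ

Angular momentum addition gives L = |l₁ − l₂|, …, l₁ + l₂.
L ∈ {0, 1, 2}.
The largest magnitude corresponds to L = 2: |L_tot| = ℏ√(2·3) = √6 ℏ.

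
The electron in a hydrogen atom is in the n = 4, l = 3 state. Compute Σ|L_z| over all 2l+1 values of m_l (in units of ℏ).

m_l runs from −3 to 3, i.e. {-3, -2, -1, 0, 1, 2, 3}.
Σ|m_l| = 2(1+2+…+3) = 12.

Σ|L_z| = 12 ℏ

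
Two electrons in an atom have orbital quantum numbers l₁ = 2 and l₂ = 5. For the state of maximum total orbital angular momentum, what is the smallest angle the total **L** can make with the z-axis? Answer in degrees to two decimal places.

L runs from |2 − 5| = 3 to 2 + 5 = 7.
Allowed values: L = 3, 4, 5, 6, 7.
The maximum is L = 7, with |L_tot| = ℏ√(7·8) = 2√14 ℏ.
The minimum angle with z is arccos(7/√56) ≈ 20.70°.

θ_min ≈ 20.70°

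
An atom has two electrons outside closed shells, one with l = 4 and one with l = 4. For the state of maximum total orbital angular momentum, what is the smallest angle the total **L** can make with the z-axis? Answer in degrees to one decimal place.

L runs from |4 − 4| = 0 to 4 + 4 = 8.
Allowed values: L = 0, 1, 2, 3, 4, 5, 6, 7, 8.
The maximum is L = 8, with |L_tot| = ℏ√(8·9) = 6√2 ℏ.
The minimum angle with z is arccos(8/√72) ≈ 19.5°.

θ_min ≈ 19.5°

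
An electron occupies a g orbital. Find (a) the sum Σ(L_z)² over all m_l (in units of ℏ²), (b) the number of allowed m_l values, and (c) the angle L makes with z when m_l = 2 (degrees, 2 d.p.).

Σ(L_z)² = 60 ℏ²; 9 values; θ(m_l=2) ≈ 63.43°

G corresponds to l = 4.
Σ m_l² = 60, so Σ(L_z)² = 60 ℏ².
There are 2l+1 = 9 values of m_l.
For m_l = 2: cos θ = 2/√20, θ ≈ 63.43°.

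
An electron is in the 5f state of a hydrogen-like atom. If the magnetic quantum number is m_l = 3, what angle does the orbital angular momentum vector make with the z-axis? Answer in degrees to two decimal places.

5f means n = 5, l = 3.
|L| = ℏ√(l(l+1)) = 2√3 ℏ.
L_z = m_l ℏ = 3ℏ.
cos θ = L_z/|L| = 3/√12, so θ ≈ 30.00°.

θ ≈ 30.00°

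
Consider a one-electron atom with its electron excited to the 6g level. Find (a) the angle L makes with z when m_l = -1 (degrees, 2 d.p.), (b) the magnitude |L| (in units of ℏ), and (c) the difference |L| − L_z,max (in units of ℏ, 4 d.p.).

θ(m_l=-1) ≈ 102.92°; |L| = 2√5 ℏ ≈ 4.472ℏ; |L|−L_z,max ≈ 0.4721ℏ

The 6g level has l = 4.
For m_l = -1: cos θ = -1/√20, θ ≈ 102.92°.
|L| = ℏ√(4·5) = 2√5 ℏ ≈ 4.472ℏ.
|L| − L_z,max = (2√5 − 4)ℏ ≈ 0.4721ℏ.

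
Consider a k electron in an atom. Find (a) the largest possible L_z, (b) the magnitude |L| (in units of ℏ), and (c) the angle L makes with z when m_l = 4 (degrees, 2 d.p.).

L_z,max = 7ℏ; |L| = 2√14 ℏ ≈ 7.483ℏ; θ(m_l=4) ≈ 57.69°

A k state has l = 7.
L_z,max = lℏ = 7ℏ.
|L| = ℏ√(7·8) = 2√14 ℏ ≈ 7.483ℏ.
For m_l = 4: cos θ = 4/√56, θ ≈ 57.69°.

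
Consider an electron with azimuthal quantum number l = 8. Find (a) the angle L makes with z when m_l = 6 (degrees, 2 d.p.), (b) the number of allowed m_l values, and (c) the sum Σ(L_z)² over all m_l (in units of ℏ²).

θ(m_l=6) ≈ 45.00°; 17 values; Σ(L_z)² = 408 ℏ²

For m_l = 6: cos θ = 6/√72, θ ≈ 45.00°.
There are 2l+1 = 17 values of m_l.
Σ m_l² = 408, so Σ(L_z)² = 408 ℏ².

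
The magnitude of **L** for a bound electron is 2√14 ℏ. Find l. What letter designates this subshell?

(|L|/ℏ)² = l(l+1) = 56.
Solving: l = 7.

l = 7 (k orbital)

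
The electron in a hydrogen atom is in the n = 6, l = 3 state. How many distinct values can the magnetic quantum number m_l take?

7

The number of m_l values is 2l + 1 = 2·3 + 1 = 7.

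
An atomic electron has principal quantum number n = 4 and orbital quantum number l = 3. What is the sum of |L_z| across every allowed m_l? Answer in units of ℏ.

The allowed m_l values are -3, -2, -1, 0, 1, 2, 3.
Σ|m_l| = 2·3(3+1)/2 = 12.

Σ|L_z| = 12 ℏ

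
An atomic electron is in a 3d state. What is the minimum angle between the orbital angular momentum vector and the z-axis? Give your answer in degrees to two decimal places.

θ_min ≈ 35.26°

The 3d subshell has l = 2.
|L|² = l(l+1)ℏ² = 6ℏ², so |L| = √6 ℏ.
The smallest angle corresponds to the largest L_z, i.e. m_l = l = 2, giving L_z = 2ℏ.
cos θ_min = 2/√6, so θ_min ≈ 35.26°.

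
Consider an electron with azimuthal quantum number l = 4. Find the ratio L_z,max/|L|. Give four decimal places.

|L| = 2√5 ℏ ≈ 4.4721ℏ, while L_z,max = lℏ = 4ℏ.
L_z,max/|L| = 4/√20 = 0.8944.

L_z,max/|L| = 0.8944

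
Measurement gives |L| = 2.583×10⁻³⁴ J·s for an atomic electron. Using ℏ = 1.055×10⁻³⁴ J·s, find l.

In units of ℏ, |L| ≈ 2.448.
(|L|/ℏ)² = l(l+1) ≈ 5.99 ⇒ l = 2.

l = 2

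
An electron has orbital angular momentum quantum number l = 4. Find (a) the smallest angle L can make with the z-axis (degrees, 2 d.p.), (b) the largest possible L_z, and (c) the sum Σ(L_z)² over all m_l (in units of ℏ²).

cos θ_min = 4/√20, so θ_min ≈ 26.57°.
L_z,max = lℏ = 4ℏ.
Σ m_l² = 60, so Σ(L_z)² = 60 ℏ².

θ_min ≈ 26.57°; L_z,max = 4ℏ; Σ(L_z)² = 60 ℏ²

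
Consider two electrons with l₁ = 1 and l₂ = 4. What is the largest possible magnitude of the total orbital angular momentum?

The total orbital quantum number L ranges from |l₁ − l₂| to l₁ + l₂ in integer steps.
L ∈ {3, 4, 5}.
The largest magnitude corresponds to L = 5: |L_tot| = ℏ√(5·6) = √30 ℏ.

|L_tot|_max = √30 ℏ ≈ 5.477ℏ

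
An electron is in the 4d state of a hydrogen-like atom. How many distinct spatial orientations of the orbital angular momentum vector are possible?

For 4d, l = 2.
The number of m_l values is 2l + 1 = 2·2 + 1 = 5.

5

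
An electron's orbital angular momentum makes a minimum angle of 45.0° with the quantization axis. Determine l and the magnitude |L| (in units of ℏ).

l = 1, |L| = √2 ℏ ≈ 1.414ℏ

cos²θ_min = l/(l+1) = 0.5000.
Thus l = 0.5000/(1 − 0.5000) ≈ 1.
Then |L| = ℏ√(1·2) = √2 ℏ.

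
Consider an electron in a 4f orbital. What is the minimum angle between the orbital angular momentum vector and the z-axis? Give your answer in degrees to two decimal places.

θ_min ≈ 30.00°

The 4f subshell has l = 3.
|L|² = l(l+1)ℏ² = 12ℏ², so |L| = 2√3 ℏ.
The smallest angle corresponds to the largest L_z, i.e. m_l = l = 3, giving L_z = 3ℏ.
cos θ_min = 3/√12, so θ_min ≈ 30.00°.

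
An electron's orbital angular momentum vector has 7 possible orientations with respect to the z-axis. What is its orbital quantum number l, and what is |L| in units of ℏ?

l = 3, |L| = 2√3 ℏ ≈ 3.464ℏ

2l + 1 = 7 ⇒ l = 3.
Then |L| = √(l(l+1)) ℏ = 2√3 ℏ.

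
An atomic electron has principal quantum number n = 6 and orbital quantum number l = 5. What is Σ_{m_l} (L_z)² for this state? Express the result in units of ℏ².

Σ(L_z)² = 110 ℏ²

The allowed m_l values are -5, -4, -3, -2, -1, 0, 1, 2, 3, 4, 5.
Summing m² from −5 to 5: Σ m_l² = 110.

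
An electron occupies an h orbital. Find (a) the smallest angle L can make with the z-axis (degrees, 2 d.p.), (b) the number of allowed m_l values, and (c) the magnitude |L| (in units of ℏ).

H corresponds to l = 5.
cos θ_min = 5/√30, so θ_min ≈ 24.09°.
There are 2l+1 = 11 values of m_l.
|L| = ℏ√(5·6) = √30 ℏ ≈ 5.477ℏ.

θ_min ≈ 24.09°; 11 values; |L| = √30 ℏ ≈ 5.477ℏ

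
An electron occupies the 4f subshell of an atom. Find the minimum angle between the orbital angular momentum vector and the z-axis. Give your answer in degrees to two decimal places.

θ_min ≈ 30.00°

The 4f subshell has l = 3.
|L|² = l(l+1)ℏ² = 12ℏ², so |L| = 2√3 ℏ.
The smallest angle corresponds to the largest L_z, i.e. m_l = l = 3, giving L_z = 3ℏ.
cos θ_min = 3/√12, so θ_min ≈ 30.00°.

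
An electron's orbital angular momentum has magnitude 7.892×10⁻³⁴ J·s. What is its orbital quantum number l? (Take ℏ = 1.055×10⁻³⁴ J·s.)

Dividing by ℏ: |L|/ℏ ≈ 7.481.
(|L|/ℏ)² = l(l+1) ≈ 55.96 ⇒ l = 7.

l = 7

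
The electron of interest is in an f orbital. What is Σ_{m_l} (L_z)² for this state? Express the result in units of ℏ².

The letter f corresponds to l = 3.
m_l ∈ {-3, -2, -1, 0, 1, 2, 3}.
Summing m² from −3 to 3: Σ m_l² = 28.

Σ(L_z)² = 28 ℏ²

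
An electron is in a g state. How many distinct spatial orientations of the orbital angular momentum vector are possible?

The letter g corresponds to l = 4.
The number of m_l values is 2l + 1 = 2·4 + 1 = 9.

9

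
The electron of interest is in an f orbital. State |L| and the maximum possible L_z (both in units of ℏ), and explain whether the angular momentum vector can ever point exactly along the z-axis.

No: L_z,max = 3ℏ < |L| = 2√3 ℏ ≈ 3.464ℏ

For an f orbital, l = 3.
|L| = 2√3 ℏ ≈ 3.4641ℏ, while L_z,max = lℏ = 3ℏ.
Since |L| > L_z,max, the vector can never point exactly along z; the closest it comes is θ_min = arccos(3/√12) ≈ 30.0°.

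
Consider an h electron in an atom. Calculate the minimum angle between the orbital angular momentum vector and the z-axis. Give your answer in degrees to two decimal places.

θ_min ≈ 24.09°

An h state has l = 5.
|L| = ℏ√(l(l+1)) = √30 ℏ.
The smallest angle corresponds to the largest L_z, i.e. m_l = l = 5, giving L_z = 5ℏ.
cos θ_min = 5/√30, so θ_min ≈ 24.09°.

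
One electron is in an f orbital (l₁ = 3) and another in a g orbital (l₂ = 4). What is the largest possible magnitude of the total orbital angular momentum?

L runs from |3 − 4| = 1 to 3 + 4 = 7.
L ∈ {1, 2, 3, 4, 5, 6, 7}.
The largest magnitude corresponds to L = 7: |L_tot| = ℏ√(7·8) = 2√14 ℏ.

|L_tot|_max = 2√14 ℏ ≈ 7.483ℏ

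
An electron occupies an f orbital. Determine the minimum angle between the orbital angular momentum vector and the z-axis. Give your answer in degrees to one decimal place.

The letter f corresponds to l = 3.
|L|² = l(l+1)ℏ² = 12ℏ², so |L| = 2√3 ℏ.
The smallest angle corresponds to the largest L_z, i.e. m_l = l = 3, giving L_z = 3ℏ.
cos θ_min = 3/√12, so θ_min ≈ 30.0°.

θ_min ≈ 30.0°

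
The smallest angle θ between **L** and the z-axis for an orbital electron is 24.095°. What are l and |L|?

At minimum angle, m_l = l, so cos θ = l/√(l(l+1)); cos²θ = l/(l+1) = 0.8333.
l = cos²θ/sin²θ ≈ 5.
Then |L| = ℏ√(5·6) = √30 ℏ.

l = 5, |L| = √30 ℏ ≈ 5.477ℏ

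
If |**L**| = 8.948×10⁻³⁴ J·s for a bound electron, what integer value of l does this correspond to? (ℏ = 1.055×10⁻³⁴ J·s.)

l = 8

|L|/ℏ = (8.948×10⁻³⁴)/(1.055×10⁻³⁴) ≈ 8.482.
(|L|/ℏ)² = l(l+1) ≈ 71.94 ⇒ l = 8.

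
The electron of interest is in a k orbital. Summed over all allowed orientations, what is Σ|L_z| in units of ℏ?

Σ|L_z| = 56 ℏ

The letter k corresponds to l = 7.
The allowed m_l values are -7, -6, -5, -4, -3, -2, -1, 0, 1, 2, 3, 4, 5, 6, 7.
Σ|m_l| = 2·7(7+1)/2 = 56.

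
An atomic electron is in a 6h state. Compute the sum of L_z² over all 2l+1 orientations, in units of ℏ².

Σ(L_z)² = 110 ℏ²

6h means n = 6, l = 5.
m_l ∈ {-5, -4, -3, -2, -1, 0, 1, 2, 3, 4, 5}.
Summing m² from −5 to 5: Σ m_l² = 110.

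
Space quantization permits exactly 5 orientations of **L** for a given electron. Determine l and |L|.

2l + 1 = 5 ⇒ l = 2.
Then |L| = √(l(l+1)) ℏ = √6 ℏ.

l = 2, |L| = √6 ℏ ≈ 2.449ℏ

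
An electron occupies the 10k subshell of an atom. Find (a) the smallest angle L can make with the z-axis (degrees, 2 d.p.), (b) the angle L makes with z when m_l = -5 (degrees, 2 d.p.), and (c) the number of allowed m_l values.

The 10k subshell has l = 7.
cos θ_min = 7/√56, so θ_min ≈ 20.70°.
For m_l = -5: cos θ = -5/√56, θ ≈ 131.92°.
There are 2l+1 = 15 values of m_l.

θ_min ≈ 20.70°; θ(m_l=-5) ≈ 131.92°; 15 values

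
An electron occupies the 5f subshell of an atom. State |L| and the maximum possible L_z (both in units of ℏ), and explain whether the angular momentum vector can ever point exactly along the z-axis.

The 5f subshell has l = 3.
|L| = 2√3 ℏ ≈ 3.4641ℏ, while L_z,max = lℏ = 3ℏ.
Since |L| > L_z,max, the vector can never point exactly along z; the closest it comes is θ_min = arccos(3/√12) ≈ 30.0°.

No: L_z,max = 3ℏ < |L| = 2√3 ℏ ≈ 3.464ℏ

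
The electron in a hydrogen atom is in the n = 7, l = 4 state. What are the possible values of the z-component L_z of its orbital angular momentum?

L_z = m_l ℏ with m_l ranging from −l to +l in integer steps.
For l = 4: m_l ∈ {-4, -3, -2, -1, 0, 1, 2, 3, 4}.

L_z ∈ {−4ℏ, −3ℏ, −2ℏ, −ℏ, 0, ℏ, 2ℏ, 3ℏ, 4ℏ}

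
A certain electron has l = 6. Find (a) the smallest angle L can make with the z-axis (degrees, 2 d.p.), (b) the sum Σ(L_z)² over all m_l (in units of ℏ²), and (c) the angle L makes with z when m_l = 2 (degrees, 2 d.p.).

cos θ_min = 6/√42, so θ_min ≈ 22.21°.
Σ m_l² = 182, so Σ(L_z)² = 182 ℏ².
For m_l = 2: cos θ = 2/√42, θ ≈ 72.02°.

θ_min ≈ 22.21°; Σ(L_z)² = 182 ℏ²; θ(m_l=2) ≈ 72.02°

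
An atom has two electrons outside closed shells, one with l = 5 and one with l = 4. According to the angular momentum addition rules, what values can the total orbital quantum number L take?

L = 1, 2, 3, 4, 5, 6, 7, 8, 9

L runs from |5 − 4| = 1 to 5 + 4 = 9.
L ∈ {1, 2, 3, 4, 5, 6, 7, 8, 9}.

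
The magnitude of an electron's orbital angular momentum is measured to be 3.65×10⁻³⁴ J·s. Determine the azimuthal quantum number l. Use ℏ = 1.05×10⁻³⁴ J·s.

l = 3

Dividing by ℏ: |L|/ℏ ≈ 3.476.
l(l+1) ≈ 3.476² ≈ 12.08, so l = 3.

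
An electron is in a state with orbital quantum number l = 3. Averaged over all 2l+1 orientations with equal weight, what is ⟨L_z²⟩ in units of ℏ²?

⟨L_z²⟩ = 4 ℏ²

m_l runs from −3 to 3, i.e. {-3, -2, -1, 0, 1, 2, 3}.
Average of L_z² over 7 states: 28/7 ℏ² = 4 ℏ².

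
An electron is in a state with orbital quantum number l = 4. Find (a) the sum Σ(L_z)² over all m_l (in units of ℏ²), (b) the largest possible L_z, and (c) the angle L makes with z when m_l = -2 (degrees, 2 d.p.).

Σ m_l² = 60, so Σ(L_z)² = 60 ℏ².
L_z,max = lℏ = 4ℏ.
For m_l = -2: cos θ = -2/√20, θ ≈ 116.57°.

Σ(L_z)² = 60 ℏ²; L_z,max = 4ℏ; θ(m_l=-2) ≈ 116.57°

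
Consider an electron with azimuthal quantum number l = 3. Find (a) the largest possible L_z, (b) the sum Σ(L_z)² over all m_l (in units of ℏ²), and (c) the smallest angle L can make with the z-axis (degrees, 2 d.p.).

L_z,max = 3ℏ; Σ(L_z)² = 28 ℏ²; θ_min ≈ 30.00°

L_z,max = lℏ = 3ℏ.
Σ m_l² = 28, so Σ(L_z)² = 28 ℏ².
cos θ_min = 3/√12, so θ_min ≈ 30.00°.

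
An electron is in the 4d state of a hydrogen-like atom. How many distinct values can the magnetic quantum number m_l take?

5

4d means n = 4, l = 2.
The number of m_l values is 2l + 1 = 2·2 + 1 = 5.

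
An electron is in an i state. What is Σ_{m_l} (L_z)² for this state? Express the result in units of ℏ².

Σ(L_z)² = 182 ℏ²

An i state has l = 6.
m_l ∈ {-6, -5, -4, -3, -2, -1, 0, 1, 2, 3, 4, 5, 6}.
Σ m_l² = l(l+1)(2l+1)/3 = 6·7·13/3 = 182.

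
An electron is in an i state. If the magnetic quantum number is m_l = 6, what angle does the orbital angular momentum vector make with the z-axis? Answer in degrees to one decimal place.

θ ≈ 22.2°

An i state has l = 6.
|L| = √(l(l+1)) ℏ = √42 ℏ.
L_z = m_l ℏ = 6ℏ.
cos θ = L_z/|L| = 6/√42, so θ ≈ 22.2°.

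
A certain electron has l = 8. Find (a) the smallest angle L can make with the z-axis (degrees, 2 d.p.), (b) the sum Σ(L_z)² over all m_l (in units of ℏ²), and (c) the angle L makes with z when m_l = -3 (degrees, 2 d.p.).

θ_min ≈ 19.47°; Σ(L_z)² = 408 ℏ²; θ(m_l=-3) ≈ 110.70°

cos θ_min = 8/√72, so θ_min ≈ 19.47°.
Σ m_l² = 408, so Σ(L_z)² = 408 ℏ².
For m_l = -3: cos θ = -3/√72, θ ≈ 110.70°.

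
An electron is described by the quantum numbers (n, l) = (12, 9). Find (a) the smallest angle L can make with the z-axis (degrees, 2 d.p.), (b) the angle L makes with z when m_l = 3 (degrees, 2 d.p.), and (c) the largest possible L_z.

θ_min ≈ 18.43°; θ(m_l=3) ≈ 71.57°; L_z,max = 9ℏ

cos θ_min = 9/√90, so θ_min ≈ 18.43°.
For m_l = 3: cos θ = 3/√90, θ ≈ 71.57°.
L_z,max = lℏ = 9ℏ.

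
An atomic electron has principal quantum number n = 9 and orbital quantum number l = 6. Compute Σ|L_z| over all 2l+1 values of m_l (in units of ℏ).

Σ|L_z| = 42 ℏ

m_l ∈ {-6, -5, -4, -3, -2, -1, 0, 1, 2, 3, 4, 5, 6}.
Σ|m_l| = 2·6(6+1)/2 = 42.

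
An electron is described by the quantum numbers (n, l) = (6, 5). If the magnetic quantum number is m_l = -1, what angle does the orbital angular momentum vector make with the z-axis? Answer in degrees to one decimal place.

θ ≈ 100.5°

|L| = √(l(l+1)) ℏ = √30 ℏ.
L_z = m_l ℏ = −1ℏ.
cos θ = L_z/|L| = -1/√30, so θ ≈ 100.5°.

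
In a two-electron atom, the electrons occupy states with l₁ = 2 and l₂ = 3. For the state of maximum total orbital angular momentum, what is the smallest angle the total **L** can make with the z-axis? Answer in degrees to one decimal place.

Angular momentum addition gives L = |l₁ − l₂|, …, l₁ + l₂.
L ∈ {1, 2, 3, 4, 5}.
The maximum is L = 5, with |L_tot| = ℏ√(5·6) = √30 ℏ.
The minimum angle with z is arccos(5/√30) ≈ 24.1°.

θ_min ≈ 24.1°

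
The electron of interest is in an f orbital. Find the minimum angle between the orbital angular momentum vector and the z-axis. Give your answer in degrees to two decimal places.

The letter f corresponds to l = 3.
|L| = ℏ√(l(l+1)) = 2√3 ℏ.
The smallest angle corresponds to the largest L_z, i.e. m_l = l = 3, giving L_z = 3ℏ.
cos θ_min = 3/√12, so θ_min ≈ 30.00°.

θ_min ≈ 30.00°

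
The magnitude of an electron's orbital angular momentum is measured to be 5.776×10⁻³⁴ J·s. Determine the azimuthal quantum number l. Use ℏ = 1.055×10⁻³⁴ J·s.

l = 5

|L|/ℏ = (5.776×10⁻³⁴)/(1.055×10⁻³⁴) ≈ 5.475.
l(l+1) ≈ 5.475² ≈ 29.97, so l = 5.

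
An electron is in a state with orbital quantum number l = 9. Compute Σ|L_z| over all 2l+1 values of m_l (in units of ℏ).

m_l ∈ {-9, -8, -7, -6, -5, -4, -3, -2, -1, 0, 1, 2, 3, 4, 5, 6, 7, 8, 9}.
Σ|m_l| = l(l+1) = 90.

Σ|L_z| = 90 ℏ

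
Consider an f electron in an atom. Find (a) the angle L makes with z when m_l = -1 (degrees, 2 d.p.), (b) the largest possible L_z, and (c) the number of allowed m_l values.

θ(m_l=-1) ≈ 106.78°; L_z,max = 3ℏ; 7 values

For an f orbital, l = 3.
For m_l = -1: cos θ = -1/√12, θ ≈ 106.78°.
L_z,max = lℏ = 3ℏ.
There are 2l+1 = 7 values of m_l.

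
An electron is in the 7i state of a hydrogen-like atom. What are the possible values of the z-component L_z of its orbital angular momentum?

L_z ∈ {−6ℏ, −5ℏ, −4ℏ, −3ℏ, −2ℏ, −ℏ, 0, ℏ, 2ℏ, 3ℏ, 4ℏ, 5ℏ, 6ℏ}

For 7i, l = 6.
L_z = m_l ℏ with m_l ranging from −l to +l in integer steps.
For l = 6: m_l ∈ {-6, -5, -4, -3, -2, -1, 0, 1, 2, 3, 4, 5, 6}.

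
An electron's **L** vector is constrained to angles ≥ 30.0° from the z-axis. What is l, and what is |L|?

At minimum angle, m_l = l, so cos θ = l/√(l(l+1)); cos²θ = l/(l+1) = 0.7500.
Solving: l = 3.
Then |L| = ℏ√(3·4) = 2√3 ℏ.

l = 3, |L| = 2√3 ℏ ≈ 3.464ℏ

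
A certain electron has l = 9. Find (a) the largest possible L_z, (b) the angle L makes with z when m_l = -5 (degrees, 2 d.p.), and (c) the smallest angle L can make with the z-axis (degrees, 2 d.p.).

L_z,max = 9ℏ; θ(m_l=-5) ≈ 121.81°; θ_min ≈ 18.43°

L_z,max = lℏ = 9ℏ.
For m_l = -5: cos θ = -5/√90, θ ≈ 121.81°.
cos θ_min = 9/√90, so θ_min ≈ 18.43°.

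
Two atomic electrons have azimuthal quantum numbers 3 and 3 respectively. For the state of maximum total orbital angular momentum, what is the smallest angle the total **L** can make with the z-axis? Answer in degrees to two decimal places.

The total orbital quantum number L ranges from |l₁ − l₂| to l₁ + l₂ in integer steps.
So L can be 0, 1, 2, 3, 4, 5, 6.
The maximum is L = 6, with |L_tot| = ℏ√(6·7) = √42 ℏ.
The minimum angle with z is arccos(6/√42) ≈ 22.21°.

θ_min ≈ 22.21°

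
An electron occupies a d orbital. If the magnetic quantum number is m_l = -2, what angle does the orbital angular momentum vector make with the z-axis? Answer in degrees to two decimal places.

For a d orbital, l = 2.
|L| = √(l(l+1)) ℏ = √6 ℏ.
L_z = m_l ℏ = −2ℏ.
cos θ = L_z/|L| = -2/√6, so θ ≈ 144.74°.

θ ≈ 144.74°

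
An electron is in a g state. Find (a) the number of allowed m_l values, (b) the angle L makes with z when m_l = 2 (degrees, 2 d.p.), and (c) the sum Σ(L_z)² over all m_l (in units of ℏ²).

9 values; θ(m_l=2) ≈ 63.43°; Σ(L_z)² = 60 ℏ²

A g state has l = 4.
There are 2l+1 = 9 values of m_l.
For m_l = 2: cos θ = 2/√20, θ ≈ 63.43°.
Σ m_l² = 60, so Σ(L_z)² = 60 ℏ².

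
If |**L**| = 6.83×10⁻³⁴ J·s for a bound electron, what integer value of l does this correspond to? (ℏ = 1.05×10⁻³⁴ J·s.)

|L|/ℏ = (6.83×10⁻³⁴)/(1.05×10⁻³⁴) ≈ 6.505.
l(l+1) ≈ 6.505² ≈ 42.31, so l = 6.

l = 6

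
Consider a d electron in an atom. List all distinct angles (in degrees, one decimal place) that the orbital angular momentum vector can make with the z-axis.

θ ∈ {35.3°, 65.9°, 90.0°, 114.1°, 144.7°}

A d state has l = 2.
|L| = ℏ√(l(l+1)) = √6 ℏ.
cos θ = m_l/√6 for each m_l ∈ {-2, -1, 0, 1, 2}.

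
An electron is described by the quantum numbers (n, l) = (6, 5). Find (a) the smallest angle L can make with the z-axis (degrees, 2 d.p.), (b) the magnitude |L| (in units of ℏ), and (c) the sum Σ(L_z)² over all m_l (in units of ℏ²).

θ_min ≈ 24.09°; |L| = √30 ℏ ≈ 5.477ℏ; Σ(L_z)² = 110 ℏ²

cos θ_min = 5/√30, so θ_min ≈ 24.09°.
|L| = ℏ√(5·6) = √30 ℏ ≈ 5.477ℏ.
Σ m_l² = 110, so Σ(L_z)² = 110 ℏ².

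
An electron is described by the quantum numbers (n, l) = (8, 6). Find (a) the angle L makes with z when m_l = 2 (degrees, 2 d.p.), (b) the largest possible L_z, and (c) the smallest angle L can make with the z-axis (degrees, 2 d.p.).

For m_l = 2: cos θ = 2/√42, θ ≈ 72.02°.
L_z,max = lℏ = 6ℏ.
cos θ_min = 6/√42, so θ_min ≈ 22.21°.

θ(m_l=2) ≈ 72.02°; L_z,max = 6ℏ; θ_min ≈ 22.21°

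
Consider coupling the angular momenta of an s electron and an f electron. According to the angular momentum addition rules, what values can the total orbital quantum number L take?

L = 3

The total orbital quantum number L ranges from |l₁ − l₂| to l₁ + l₂ in integer steps.
L ∈ {3}.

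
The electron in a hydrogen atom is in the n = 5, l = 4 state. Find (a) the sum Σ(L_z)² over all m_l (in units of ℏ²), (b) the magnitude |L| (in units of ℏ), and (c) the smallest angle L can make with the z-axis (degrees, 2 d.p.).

Σ(L_z)² = 60 ℏ²; |L| = 2√5 ℏ ≈ 4.472ℏ; θ_min ≈ 26.57°

Σ m_l² = 60, so Σ(L_z)² = 60 ℏ².
|L| = ℏ√(4·5) = 2√5 ℏ ≈ 4.472ℏ.
cos θ_min = 4/√20, so θ_min ≈ 26.57°.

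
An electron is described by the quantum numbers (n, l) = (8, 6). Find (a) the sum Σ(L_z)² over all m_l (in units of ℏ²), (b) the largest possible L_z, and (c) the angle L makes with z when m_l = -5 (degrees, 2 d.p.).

Σ(L_z)² = 182 ℏ²; L_z,max = 6ℏ; θ(m_l=-5) ≈ 140.49°

Σ m_l² = 182, so Σ(L_z)² = 182 ℏ².
L_z,max = lℏ = 6ℏ.
For m_l = -5: cos θ = -5/√42, θ ≈ 140.49°.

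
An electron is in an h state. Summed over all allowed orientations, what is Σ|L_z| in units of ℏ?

Σ|L_z| = 30 ℏ

The letter h corresponds to l = 5.
m_l runs from −5 to 5, i.e. {-5, -4, -3, -2, -1, 0, 1, 2, 3, 4, 5}.
Σ|m_l| = 2(1+2+…+5) = 30.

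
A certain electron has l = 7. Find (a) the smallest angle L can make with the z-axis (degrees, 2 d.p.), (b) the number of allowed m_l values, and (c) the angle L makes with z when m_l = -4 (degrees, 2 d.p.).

cos θ_min = 7/√56, so θ_min ≈ 20.70°.
There are 2l+1 = 15 values of m_l.
For m_l = -4: cos θ = -4/√56, θ ≈ 122.31°.

θ_min ≈ 20.70°; 15 values; θ(m_l=-4) ≈ 122.31°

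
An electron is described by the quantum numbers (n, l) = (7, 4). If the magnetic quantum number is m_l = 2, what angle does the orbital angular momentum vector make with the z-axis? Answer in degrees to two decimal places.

θ ≈ 63.43°

|L| = ℏ√(l(l+1)) = 2√5 ℏ.
L_z = m_l ℏ = 2ℏ.
cos θ = L_z/|L| = 2/√20, so θ ≈ 63.43°.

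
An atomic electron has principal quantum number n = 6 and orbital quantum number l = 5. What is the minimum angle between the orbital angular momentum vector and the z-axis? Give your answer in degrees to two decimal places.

θ_min ≈ 24.09°

|L| = ℏ√(l(l+1)) = √30 ℏ.
The smallest angle corresponds to the largest L_z, i.e. m_l = l = 5, giving L_z = 5ℏ.
cos θ_min = 5/√30, so θ_min ≈ 24.09°.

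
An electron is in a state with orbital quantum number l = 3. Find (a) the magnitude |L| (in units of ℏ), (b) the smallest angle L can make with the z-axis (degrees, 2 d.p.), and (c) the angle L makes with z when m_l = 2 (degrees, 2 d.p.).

|L| = ℏ√(3·4) = 2√3 ℏ ≈ 3.464ℏ.
cos θ_min = 3/√12, so θ_min ≈ 30.00°.
For m_l = 2: cos θ = 2/√12, θ ≈ 54.74°.

|L| = 2√3 ℏ ≈ 3.464ℏ; θ_min ≈ 30.00°; θ(m_l=2) ≈ 54.74°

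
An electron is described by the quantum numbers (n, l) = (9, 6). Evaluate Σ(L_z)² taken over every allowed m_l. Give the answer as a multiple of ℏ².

Σ(L_z)² = 182 ℏ²

m_l runs from −6 to 6, i.e. {-6, -5, -4, -3, -2, -1, 0, 1, 2, 3, 4, 5, 6}.
Summing m² from −6 to 6: Σ m_l² = 182.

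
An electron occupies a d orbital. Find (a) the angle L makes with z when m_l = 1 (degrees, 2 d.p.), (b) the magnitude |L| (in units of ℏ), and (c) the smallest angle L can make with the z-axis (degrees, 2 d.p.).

θ(m_l=1) ≈ 65.91°; |L| = √6 ℏ ≈ 2.449ℏ; θ_min ≈ 35.26°

A d state has l = 2.
For m_l = 1: cos θ = 1/√6, θ ≈ 65.91°.
|L| = ℏ√(2·3) = √6 ℏ ≈ 2.449ℏ.
cos θ_min = 2/√6, so θ_min ≈ 35.26°.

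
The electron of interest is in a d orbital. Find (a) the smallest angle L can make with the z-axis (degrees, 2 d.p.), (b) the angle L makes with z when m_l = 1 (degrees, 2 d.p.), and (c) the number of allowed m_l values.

A d state has l = 2.
cos θ_min = 2/√6, so θ_min ≈ 35.26°.
For m_l = 1: cos θ = 1/√6, θ ≈ 65.91°.
There are 2l+1 = 5 values of m_l.

θ_min ≈ 35.26°; θ(m_l=1) ≈ 65.91°; 5 values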